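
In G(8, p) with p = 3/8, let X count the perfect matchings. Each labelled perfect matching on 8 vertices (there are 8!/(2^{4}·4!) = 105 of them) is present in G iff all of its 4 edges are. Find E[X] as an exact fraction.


K_8 has 8!/(2^{4}·4!) = 105 labelled perfect matchings.
For each such perfect matching H, let X_H = 1 if all 4 edges of H are present in G. Then P[X_H = 1] = p^{4} = (3/8)^{4} = 81/4096.
By linearity: E[X] = Σ_H E[X_H] = 105 · p^{4} = 105 · 81/4096 = 8505/4096.
Numerically: E[X] ≈ 2.0764.

E[X] = 105 · (3/8)^{4} = 8505/4096 ≈ 2.0764.


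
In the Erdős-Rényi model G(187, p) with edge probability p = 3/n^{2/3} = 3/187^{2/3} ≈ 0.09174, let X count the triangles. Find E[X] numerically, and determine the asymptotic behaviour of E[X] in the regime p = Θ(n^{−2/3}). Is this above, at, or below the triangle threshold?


Number of potential triangles: C(187, 3) = 1072445.
Each occurs with probability p³ ≈ (0.09174)³ ≈ 7.7211244e-04.
By linearity: E[X] = C(187, 3)·p³ ≈ 1072445 · 7.7211244e-04 ≈ 828.04813.
Since α = 2/3 < 1, p = c/n^{2/3} ≫ 1/n is above the triangle threshold p ~ 1/n. Asymptotically E[X] ~ (c³/6)·n^{3(1−α)} = (3³/6)·n^{1} → ∞; triangles are abundant w.h.p.

E[X] ≈ 828.04813; in regime p = Θ(1/n^{2/3}) E[X] diverges (above the triangle threshold p ~ 1/n).


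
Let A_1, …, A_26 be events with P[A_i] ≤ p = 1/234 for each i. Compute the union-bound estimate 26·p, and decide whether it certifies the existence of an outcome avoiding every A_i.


Union bound: P[∪_{i=1}^{26} A_i] ≤ Σ_i P[A_i] ≤ 26·p = 26·(1/234) = 1/9.
Numerically: 1/9 ≈ 0.111111.
Is 1/9 < 1? YES.
Since P[∪ A_i] ≤ 1/9 < 1, the complement has P[∩ A_i^c] ≥ 1 − 1/9 = 8/9 > 0, so some outcome avoids every A_i.

26·p = 1/9 ≈ 0.111111; existence CERTIFIED by the union bound.


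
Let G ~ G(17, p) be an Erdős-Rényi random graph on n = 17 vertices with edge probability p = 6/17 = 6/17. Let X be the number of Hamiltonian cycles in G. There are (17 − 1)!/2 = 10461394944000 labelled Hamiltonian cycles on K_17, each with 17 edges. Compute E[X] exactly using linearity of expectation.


K_17 has (17 − 1)!/2 = 10461394944000 labelled Hamiltonian cycles.
For each such Hamiltonian cycle H, let X_H = 1 if all 17 edges of H are present in G. Then P[X_H = 1] = p^{17} = (6/17)^{17} = 16926659444736/827240261886336764177.
By linearity: E[X] = Σ_H E[X_H] = 10461394944000 · p^{17} = 10461394944000 · 16926659444736/827240261886336764177 = 177076469533971037814784000/827240261886336764177.
Numerically: E[X] ≈ 2.141e+05.

E[X] = 10461394944000 · (6/17)^{17} = 177076469533971037814784000/827240261886336764177 ≈ 2.141e+05.


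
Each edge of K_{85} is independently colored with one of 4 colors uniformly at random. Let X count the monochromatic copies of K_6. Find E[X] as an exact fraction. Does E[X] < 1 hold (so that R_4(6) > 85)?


E[X] = C(85, 6) · 4^{1 − 15} = 437353560 · 4^{−14} = 437353560/268435456.
As a reduced fraction: E[X] = 54669195/33554432 ≈ 1.62927.
Is E[X] < 1? NO.
Since E[X] ≥ 1, the first-moment bound is inconclusive at n = 85; it does NOT by itself certify R_4(6) > 85.

E[X] = 54669195/33554432 ≈ 1.62927; E[X] ≥ 1; first-moment method inconclusive here.


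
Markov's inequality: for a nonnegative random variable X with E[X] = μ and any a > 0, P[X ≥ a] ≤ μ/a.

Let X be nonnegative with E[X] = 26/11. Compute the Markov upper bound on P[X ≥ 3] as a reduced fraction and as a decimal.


μ = E[X] = 26/11, a = 3.
Markov: P[X ≥ 3] ≤ μ/a = (26/11)/3 = 26/33.
Numerically: ≈ 0.788.
(Since a = 3 > μ = 2.364, the bound 26/33 is < 1 and informative.)

P[X ≥ 3] ≤ 26/33 ≈ 0.788.


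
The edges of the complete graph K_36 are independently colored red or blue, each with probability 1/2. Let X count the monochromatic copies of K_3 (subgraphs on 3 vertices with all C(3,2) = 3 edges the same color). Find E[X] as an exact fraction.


Let X = Σ_S X_S over the C(36, 3) = 7140 subsets S of size 3, where X_S = 1 if the K_3 on S is monochromatic.
For a fixed S, the K_3 on S has C(3, 2) = 3 edges. P[all 3 edges red] = (1/2)^3, and likewise for blue, so P[monochromatic] = 2·(1/2)^3 = 2^{1 − 3} = 1/4.
By linearity: E[X] = C(36, 3) · 2^{1 − 3} = 7140 · 1/4 = 1785.
Numerically: E[X] ≈ 1785.00000.

E[X] = C(36,3)·2^(1−C(3,2)) = 1785 ≈ 1785.00000.


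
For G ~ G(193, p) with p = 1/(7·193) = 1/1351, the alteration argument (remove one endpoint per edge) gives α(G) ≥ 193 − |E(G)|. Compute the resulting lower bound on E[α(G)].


E[|E(G)|] = C(193, 2)·p = 18528 · (1/1351) = 96/7.
E[α(G)] ≥ n − E[|E(G)|] = 193 − 96/7 = 1255/7.
Numerically: ≈ 179.285714.
(This is only a lower bound; the true E[α(G)] may be larger.)

E[α(G)] ≥ 1255/7 ≈ 179.285714.


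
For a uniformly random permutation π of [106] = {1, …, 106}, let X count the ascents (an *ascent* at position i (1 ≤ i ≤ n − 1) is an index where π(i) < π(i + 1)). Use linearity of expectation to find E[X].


Write X = Σ X_I over i = 1, …, 105, with X_I the indicator of one ascent.
There are 105 indicators.
For each fixed i, the pair (π(i), π(i+1)) is a uniformly random ordered pair of distinct values from {1, …, 106}; by symmetry P[π(i) < π(i+1)] = 1/2.
By linearity: E[X] = 105 · (1/2) = (106 − 1) · (1/2) = 105/2 ≈ 52.500.

E[X] = 105/2 = 52.500.


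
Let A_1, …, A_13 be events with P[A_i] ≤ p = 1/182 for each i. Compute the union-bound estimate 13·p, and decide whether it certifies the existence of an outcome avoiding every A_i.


Union bound: P[∪_{i=1}^{13} A_i] ≤ Σ_i P[A_i] ≤ 13·p = 13·(1/182) = 1/14.
Numerically: 1/14 ≈ 0.071.
Is 1/14 < 1? YES.
Since P[∪ A_i] ≤ 1/14 < 1, the complement has P[∩ A_i^c] ≥ 1 − 1/14 = 13/14 > 0, so some outcome avoids every A_i.

13·p = 1/14 ≈ 0.071; existence CERTIFIED by the union bound.


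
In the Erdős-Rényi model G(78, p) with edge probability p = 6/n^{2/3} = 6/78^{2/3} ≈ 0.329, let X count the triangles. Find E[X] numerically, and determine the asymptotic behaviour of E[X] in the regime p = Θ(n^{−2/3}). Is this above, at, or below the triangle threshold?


Number of potential triangles: C(78, 3) = 76076.
Each occurs with probability p³ ≈ (0.329)³ ≈ 3.55030e-02.
By linearity: E[X] = C(78, 3)·p³ ≈ 76076 · 3.55030e-02 ≈ 2700.923.
Since α = 2/3 < 1, p = c/n^{2/3} ≫ 1/n is above the triangle threshold p ~ 1/n. Asymptotically E[X] ~ (c³/6)·n^{3(1−α)} = (6³/6)·n^{1} → ∞; triangles are abundant w.h.p.

E[X] ≈ 2700.923; in regime p = Θ(1/n^{2/3}) E[X] diverges (above the triangle threshold p ~ 1/n).


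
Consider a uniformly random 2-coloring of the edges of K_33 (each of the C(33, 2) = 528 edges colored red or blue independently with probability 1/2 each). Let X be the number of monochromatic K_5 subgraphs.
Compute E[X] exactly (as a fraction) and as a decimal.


Let X = Σ_S X_S over the C(33, 5) = 237336 subsets S of size 5, where X_S = 1 if the K_5 on S is monochromatic.
For a fixed S, the K_5 on S has C(5, 2) = 10 edges. P[all 10 edges red] = (1/2)^10, and likewise for blue, so P[monochromatic] = 2·(1/2)^10 = 2^{1 − 10} = 1/512.
By linearity: E[X] = C(33, 5) · 2^{1 − 10} = 237336 · 1/512 = 29667/64.
Numerically: E[X] ≈ 463.54688.

E[X] = C(33,5)·2^(1−C(5,2)) = 29667/64 ≈ 463.54688.


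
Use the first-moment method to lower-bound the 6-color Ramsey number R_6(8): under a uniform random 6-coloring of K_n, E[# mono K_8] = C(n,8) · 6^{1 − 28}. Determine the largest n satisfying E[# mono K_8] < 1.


We need C(n, 8) · 6^{1 − 28} < 1, i.e. C(n, 8) < 6^{28 − 1} = 1023490369077469249536.
Check values of n near the boundary:
  n = 1594: C(1594, 8) = 1015652773590544255167; 1015652773590544255167 < 1023490369077469249536? YES
  n = 1595: C(1595, 8) = 1020772636343363633895; 1020772636343363633895 < 1023490369077469249536? YES
  n = 1596: C(1596, 8) = 1025915067760710553965; 1025915067760710553965 < 1023490369077469249536? NO
  n = 1597: C(1597, 8) = 1031080153060953275445; 1031080153060953275445 < 1023490369077469249536? NO
  n = 1598: C(1598, 8) = 1036267977730442348529; 1036267977730442348529 < 1023490369077469249536? NO
The largest n with C(n, 8) < 1023490369077469249536 is n = 1595 (where E[X] = 113419181815929292655/113721152119718805504 ≈ 0.997). Hence R_6(8) > 1595, i.e. R_6(8) ≥ 1596.

Largest n = 1595; hence R_6(8) > 1595.


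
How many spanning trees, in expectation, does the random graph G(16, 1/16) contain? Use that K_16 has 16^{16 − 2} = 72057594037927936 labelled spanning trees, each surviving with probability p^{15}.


K_16 has 16^{16 − 2} = 72057594037927936 labelled spanning trees.
For each such spanning tree H, let X_H = 1 if all 15 edges of H are present in G. Then P[X_H = 1] = p^{15} = (1/16)^{15} = 1/1152921504606846976.
By linearity of expectation: E[X] = Σ_H E[X_H] = 72057594037927936 · p^{15} = 72057594037927936 · 1/1152921504606846976 = 1/16.
Numerically: E[X] ≈ 0.0625.

E[X] = 72057594037927936 · (1/16)^{15} = 1/16 ≈ 0.0625.


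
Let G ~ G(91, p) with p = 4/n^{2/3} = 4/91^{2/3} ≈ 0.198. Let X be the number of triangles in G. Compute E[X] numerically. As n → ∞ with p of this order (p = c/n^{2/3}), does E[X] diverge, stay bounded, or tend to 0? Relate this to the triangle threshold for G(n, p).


Number of potential triangles: C(91, 3) = 121485.
Each occurs with probability p³ ≈ (0.198)³ ≈ 7.72854e-03.
By linearity: E[X] = C(91, 3)·p³ ≈ 121485 · 7.72854e-03 ≈ 938.901.
Since α = 2/3 < 1, p = c/n^{2/3} ≫ 1/n is above the triangle threshold p ~ 1/n. Asymptotically E[X] ~ (c³/6)·n^{3(1−α)} = (4³/6)·n^{1} → ∞; triangles are abundant w.h.p.

E[X] ≈ 938.901; in regime p = Θ(1/n^{2/3}) E[X] diverges (above the triangle threshold p ~ 1/n).


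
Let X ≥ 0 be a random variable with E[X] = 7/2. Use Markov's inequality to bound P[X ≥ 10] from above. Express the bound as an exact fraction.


μ = E[X] = 7/2, a = 10.
Markov: P[X ≥ 10] ≤ μ/a = (7/2)/10 = 7/20.
Numerically: ≈ 0.35000.
(Since a = 10 > μ = 3.50000, the bound 7/20 is < 1 and informative.)

P[X ≥ 10] ≤ 7/20 ≈ 0.35000.


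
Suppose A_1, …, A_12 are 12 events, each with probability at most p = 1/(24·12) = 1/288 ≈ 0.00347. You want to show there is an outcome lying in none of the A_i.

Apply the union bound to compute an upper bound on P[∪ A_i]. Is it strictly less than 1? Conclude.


Union bound: P[∪_{i=1}^{12} A_i] ≤ Σ_i P[A_i] ≤ 12·p = 12·(1/288) = 1/24.
Numerically: 1/24 ≈ 0.04167.
Is 1/24 < 1? YES.
Since P[∪ A_i] ≤ 1/24 < 1, the complement has P[∩ A_i^c] ≥ 1 − 1/24 = 23/24 > 0, so some outcome avoids every A_i.

12·p = 1/24 ≈ 0.04167; existence CERTIFIED by the union bound.


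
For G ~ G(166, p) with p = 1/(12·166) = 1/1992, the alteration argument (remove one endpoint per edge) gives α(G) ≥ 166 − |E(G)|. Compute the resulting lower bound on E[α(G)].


E[|E(G)|] = C(166, 2)·p = 13695 · (1/1992) = 55/8.
E[α(G)] ≥ n − E[|E(G)|] = 166 − 55/8 = 1273/8.
Numerically: ≈ 159.125.
(This is only a lower bound; the true E[α(G)] may be larger.)

E[α(G)] ≥ 1273/8 ≈ 159.125.


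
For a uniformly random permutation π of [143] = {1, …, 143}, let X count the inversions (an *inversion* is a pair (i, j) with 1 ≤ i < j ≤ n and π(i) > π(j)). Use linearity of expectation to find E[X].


Write X = Σ X_I over the C(143, 2) = 10153 pairs i < j, with X_I the indicator of one inversion.
There are 10153 indicators.
For each fixed pair i < j, the values π(i) and π(j) are two distinct elements of {1, …, 143} in uniformly random order; by symmetry P[π(i) > π(j)] = 1/2.
By linearity: E[X] = 10153 · (1/2) = C(143, 2) · (1/2) = 10153/2 = 10153/2 ≈ 5076.50000.

E[X] = 10153/2 = 5076.50000.


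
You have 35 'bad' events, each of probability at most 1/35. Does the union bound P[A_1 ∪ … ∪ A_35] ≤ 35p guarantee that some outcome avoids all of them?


Union bound: P[∪_{i=1}^{35} A_i] ≤ Σ_i P[A_i] ≤ 35·p = 35·(1/35) = 1.
Numerically: 1 ≈ 1.0000000.
Is 1 < 1? NO.
Since the bound 1 is ≥ 1, the union bound is uninformative here; it does NOT by itself certify existence.

35·p = 1 ≈ 1.0000000; existence NOT certified by the union bound.


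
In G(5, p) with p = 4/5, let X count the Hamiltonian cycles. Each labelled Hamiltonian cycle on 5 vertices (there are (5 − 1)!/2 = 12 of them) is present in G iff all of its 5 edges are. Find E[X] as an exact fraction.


K_5 has (5 − 1)!/2 = 12 labelled Hamiltonian cycles.
For each such Hamiltonian cycle H, let X_H = 1 if all 5 edges of H are present in G. Then P[X_H = 1] = p^{5} = (4/5)^{5} = 1024/3125.
By linearity: E[X] = Σ_H E[X_H] = 12 · p^{5} = 12 · 1024/3125 = 12288/3125.
Numerically: E[X] ≈ 3.93216.

E[X] = 12 · (4/5)^{5} = 12288/3125 ≈ 3.93216.


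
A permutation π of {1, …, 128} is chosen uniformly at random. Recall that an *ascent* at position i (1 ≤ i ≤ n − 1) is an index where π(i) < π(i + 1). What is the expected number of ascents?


Write X = Σ X_I over i = 1, …, 127, with X_I the indicator of one ascent.
There are 127 indicators.
For each fixed i, the pair (π(i), π(i+1)) is a uniformly random ordered pair of distinct values from {1, …, 128}; by symmetry P[π(i) < π(i+1)] = 1/2.
By linearity: E[X] = 127 · (1/2) = (128 − 1) · (1/2) = 127/2 ≈ 63.5000.

E[X] = 127/2 = 63.5000.


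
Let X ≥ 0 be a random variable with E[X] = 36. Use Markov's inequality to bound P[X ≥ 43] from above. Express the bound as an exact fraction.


μ = E[X] = 36, a = 43.
Markov: P[X ≥ 43] ≤ μ/a = (36)/43 = 36/43.
Numerically: ≈ 0.83721.
(Since a = 43 > μ = 36.00000, the bound 36/43 is < 1 and informative.)

P[X ≥ 43] ≤ 36/43 ≈ 0.83721.


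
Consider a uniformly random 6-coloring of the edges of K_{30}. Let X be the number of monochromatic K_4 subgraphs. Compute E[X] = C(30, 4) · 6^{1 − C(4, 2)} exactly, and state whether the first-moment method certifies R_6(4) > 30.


E[X] = C(30, 4) · 6^{1 − 6} = 27405 · 6^{−5} = 27405/7776.
As a reduced fraction: E[X] = 1015/288 ≈ 3.524.
Is E[X] < 1? NO.
Since E[X] ≥ 1, the first-moment bound is inconclusive at n = 30; it does NOT by itself certify R_6(4) > 30.

E[X] = 1015/288 ≈ 3.524; E[X] ≥ 1; first-moment method inconclusive here.


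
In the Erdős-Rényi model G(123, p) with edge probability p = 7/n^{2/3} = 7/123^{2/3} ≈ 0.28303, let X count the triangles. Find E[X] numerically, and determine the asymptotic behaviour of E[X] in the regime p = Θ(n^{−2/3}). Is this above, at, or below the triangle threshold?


Number of potential triangles: C(123, 3) = 302621.
Each occurs with probability p³ ≈ (0.28303)³ ≈ 2.2671690e-02.
By linearity: E[X] = C(123, 3)·p³ ≈ 302621 · 2.2671690e-02 ≈ 6860.92954.
Since α = 2/3 < 1, p = c/n^{2/3} ≫ 1/n is above the triangle threshold p ~ 1/n. Asymptotically E[X] ~ (c³/6)·n^{3(1−α)} = (7³/6)·n^{1} → ∞; triangles are abundant w.h.p.

E[X] ≈ 6860.92954; in regime p = Θ(1/n^{2/3}) E[X] diverges (above the triangle threshold p ~ 1/n).


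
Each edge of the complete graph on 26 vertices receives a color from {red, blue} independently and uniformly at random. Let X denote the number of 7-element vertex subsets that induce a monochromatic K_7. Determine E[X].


Let X = Σ_S X_S over the C(26, 7) = 657800 subsets S of size 7, where X_S = 1 if the K_7 on S is monochromatic.
For a fixed S, the K_7 on S has C(7, 2) = 21 edges. P[all 21 edges red] = (1/2)^21, and likewise for blue, so P[monochromatic] = 2·(1/2)^21 = 2^{1 − 21} = 1/1048576.
By linearity: E[X] = C(26, 7) · 2^{1 − 21} = 657800 · 1/1048576 = 82225/131072.
Numerically: E[X] ≈ 0.627327.

E[X] = C(26,7)·2^(1−C(7,2)) = 82225/131072 ≈ 0.627327.


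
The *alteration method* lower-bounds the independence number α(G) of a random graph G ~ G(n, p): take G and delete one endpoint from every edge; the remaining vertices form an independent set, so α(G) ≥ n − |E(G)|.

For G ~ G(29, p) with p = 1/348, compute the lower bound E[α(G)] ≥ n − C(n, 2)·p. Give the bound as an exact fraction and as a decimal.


E[|E(G)|] = C(29, 2)·p = 406 · (1/348) = 7/6.
E[α(G)] ≥ n − E[|E(G)|] = 29 − 7/6 = 167/6.
Numerically: ≈ 27.83333.
(This is only a lower bound; the true E[α(G)] may be larger.)

E[α(G)] ≥ 167/6 ≈ 27.83333.


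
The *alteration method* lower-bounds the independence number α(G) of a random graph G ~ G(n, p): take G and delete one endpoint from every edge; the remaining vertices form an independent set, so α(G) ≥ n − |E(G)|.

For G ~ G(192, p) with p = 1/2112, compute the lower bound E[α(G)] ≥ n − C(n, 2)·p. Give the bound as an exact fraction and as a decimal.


E[|E(G)|] = C(192, 2)·p = 18336 · (1/2112) = 191/22.
E[α(G)] ≥ n − E[|E(G)|] = 192 − 191/22 = 4033/22.
Numerically: ≈ 183.318182.
(This is only a lower bound; the true E[α(G)] may be larger.)

E[α(G)] ≥ 4033/22 ≈ 183.318182.


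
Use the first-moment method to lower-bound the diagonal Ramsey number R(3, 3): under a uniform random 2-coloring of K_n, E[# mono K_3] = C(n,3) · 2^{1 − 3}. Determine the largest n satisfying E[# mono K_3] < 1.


We need C(n, 3) · 2^{1 − 3} < 1, i.e. C(n, 3) < 2^{3 − 1} = 4.
Check values of n near the boundary:
  n = 3: C(3, 3) = 1; 1 < 4? YES
  n = 4: C(4, 3) = 4; 4 < 4? NO
The largest n with C(n, 3) < 4 is n = 3 (where E[X] = 1/4 ≈ 0.2500000). Hence R(3, 3) > 3, i.e. R(3, 3) ≥ 4.

Largest n = 3; hence R(3, 3) > 3.


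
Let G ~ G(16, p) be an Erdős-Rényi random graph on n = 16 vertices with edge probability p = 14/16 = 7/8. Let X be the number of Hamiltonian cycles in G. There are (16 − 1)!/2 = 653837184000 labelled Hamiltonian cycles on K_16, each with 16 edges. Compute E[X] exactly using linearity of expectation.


K_16 has (16 − 1)!/2 = 653837184000 labelled Hamiltonian cycles.
For each such Hamiltonian cycle H, let X_H = 1 if all 16 edges of H are present in G. Then P[X_H = 1] = p^{16} = (7/8)^{16} = 33232930569601/281474976710656.
By linearity of expectation: E[X] = Σ_H E[X_H] = 653837184000 · p^{16} = 653837184000 · 33232930569601/281474976710656 = 21219654042671322112875/274877906944.
Numerically: E[X] ≈ 7.72e+10.

E[X] = 653837184000 · (7/8)^{16} = 21219654042671322112875/274877906944 ≈ 7.72e+10.


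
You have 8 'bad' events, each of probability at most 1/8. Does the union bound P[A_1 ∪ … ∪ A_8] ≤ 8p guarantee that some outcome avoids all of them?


Union bound: P[∪_{i=1}^{8} A_i] ≤ Σ_i P[A_i] ≤ 8·p = 8·(1/8) = 1.
Numerically: 1 ≈ 1.000.
Is 1 < 1? NO.
Since the bound 1 is ≥ 1, the union bound is uninformative here; it does NOT by itself certify existence.

8·p = 1 ≈ 1.000; existence NOT certified by the union bound.


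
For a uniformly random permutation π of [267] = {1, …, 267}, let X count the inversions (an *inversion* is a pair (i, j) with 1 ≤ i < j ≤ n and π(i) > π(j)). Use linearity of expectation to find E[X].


Write X = Σ X_I over the C(267, 2) = 35511 pairs i < j, with X_I the indicator of one inversion.
There are 35511 indicators.
For each fixed pair i < j, the values π(i) and π(j) are two distinct elements of {1, …, 267} in uniformly random order; by symmetry P[π(i) > π(j)] = 1/2.
By linearity: E[X] = 35511 · (1/2) = C(267, 2) · (1/2) = 35511/2 = 35511/2 ≈ 17755.50000.

E[X] = 35511/2 = 17755.50000.


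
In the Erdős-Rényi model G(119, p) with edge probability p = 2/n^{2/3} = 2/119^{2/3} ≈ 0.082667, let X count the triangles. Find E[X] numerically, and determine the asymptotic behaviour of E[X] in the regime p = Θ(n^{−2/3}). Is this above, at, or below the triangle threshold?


Number of potential triangles: C(119, 3) = 273819.
Each occurs with probability p³ ≈ (0.082667)³ ≈ 5.64931855e-04.
By linearity: E[X] = C(119, 3)·p³ ≈ 273819 · 5.64931855e-04 ≈ 154.689076.
Since α = 2/3 < 1, p = c/n^{2/3} ≫ 1/n is above the triangle threshold p ~ 1/n. Asymptotically E[X] ~ (c³/6)·n^{3(1−α)} = (2³/6)·n^{1} → ∞; triangles are abundant w.h.p.

E[X] ≈ 154.689076; in regime p = Θ(1/n^{2/3}) E[X] diverges (above the triangle threshold p ~ 1/n).


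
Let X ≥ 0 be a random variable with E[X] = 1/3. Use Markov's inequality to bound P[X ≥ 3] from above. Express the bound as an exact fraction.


μ = E[X] = 1/3, a = 3.
Markov: P[X ≥ 3] ≤ μ/a = (1/3)/3 = 1/9.
Numerically: ≈ 0.11111.
(Since a = 3 > μ = 0.33333, the bound 1/9 is < 1 and informative.)

P[X ≥ 3] ≤ 1/9 ≈ 0.11111.


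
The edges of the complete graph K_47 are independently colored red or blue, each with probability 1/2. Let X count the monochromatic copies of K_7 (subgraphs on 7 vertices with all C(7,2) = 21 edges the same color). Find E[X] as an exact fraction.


Let X = Σ_S X_S over the C(47, 7) = 62891499 subsets S of size 7, where X_S = 1 if the K_7 on S is monochromatic.
For a fixed S, the K_7 on S has C(7, 2) = 21 edges. P[all 21 edges red] = (1/2)^21, and likewise for blue, so P[monochromatic] = 2·(1/2)^21 = 2^{1 − 21} = 1/1048576.
Summing: E[X] = C(47, 7) · 2^{1 − 21} = 62891499 · 1/1048576 = 62891499/1048576.
Numerically: E[X] ≈ 59.978007.

E[X] = C(47,7)·2^(1−C(7,2)) = 62891499/1048576 ≈ 59.978007.


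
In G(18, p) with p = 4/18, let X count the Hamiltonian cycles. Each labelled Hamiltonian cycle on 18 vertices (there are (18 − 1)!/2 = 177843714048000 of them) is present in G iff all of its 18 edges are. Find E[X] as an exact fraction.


K_18 has (18 − 1)!/2 = 177843714048000 labelled Hamiltonian cycles.
For each such Hamiltonian cycle H, let X_H = 1 if all 18 edges of H are present in G. Then P[X_H = 1] = p^{18} = (2/9)^{18} = 262144/150094635296999121.
Summing the indicators: E[X] = Σ_H E[X_H] = 177843714048000 · p^{18} = 177843714048000 · 262144/150094635296999121 = 63951526166528000/205891132094649.
Numerically: E[X] ≈ 310.61.

E[X] = 177843714048000 · (2/9)^{18} = 63951526166528000/205891132094649 ≈ 310.61.


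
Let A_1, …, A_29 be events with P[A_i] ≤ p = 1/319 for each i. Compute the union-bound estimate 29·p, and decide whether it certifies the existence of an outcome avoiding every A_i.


Union bound: P[∪_{i=1}^{29} A_i] ≤ Σ_i P[A_i] ≤ 29·p = 29·(1/319) = 1/11.
Numerically: 1/11 ≈ 0.090909.
Is 1/11 < 1? YES.
Since P[∪ A_i] ≤ 1/11 < 1, the complement has P[∩ A_i^c] ≥ 1 − 1/11 = 10/11 > 0, so some outcome avoids every A_i.

29·p = 1/11 ≈ 0.090909; existence CERTIFIED by the union bound.


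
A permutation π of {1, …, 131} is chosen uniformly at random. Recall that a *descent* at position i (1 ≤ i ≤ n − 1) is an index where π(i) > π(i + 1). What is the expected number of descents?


Write X = Σ X_I over i = 1, …, 130, with X_I the indicator of one descent.
There are 130 indicators.
For each fixed i, the pair (π(i), π(i+1)) is a uniformly random ordered pair of distinct values from {1, …, 131}; by symmetry P[π(i) > π(i+1)] = 1/2.
By linearity: E[X] = 130 · (1/2) = (131 − 1) · (1/2) = 65 ≈ 65.0000.

E[X] = 65 = 65.0000.


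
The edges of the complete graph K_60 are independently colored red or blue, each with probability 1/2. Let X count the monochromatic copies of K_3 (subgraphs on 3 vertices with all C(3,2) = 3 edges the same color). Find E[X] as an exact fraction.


Let X = Σ_S X_S over the C(60, 3) = 34220 subsets S of size 3, where X_S = 1 if the K_3 on S is monochromatic.
For a fixed S, the K_3 on S has C(3, 2) = 3 edges. P[all 3 edges red] = (1/2)^3, and likewise for blue, so P[monochromatic] = 2·(1/2)^3 = 2^{1 − 3} = 1/4.
By linearity: E[X] = C(60, 3) · 2^{1 − 3} = 34220 · 1/4 = 8555.
Numerically: E[X] ≈ 8555.0000.

E[X] = C(60,3)·2^(1−C(3,2)) = 8555 ≈ 8555.0000.


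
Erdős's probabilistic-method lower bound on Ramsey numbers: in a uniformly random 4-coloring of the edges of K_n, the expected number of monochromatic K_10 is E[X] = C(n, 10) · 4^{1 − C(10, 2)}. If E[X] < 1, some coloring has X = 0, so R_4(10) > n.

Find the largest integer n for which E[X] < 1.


We need C(n, 10) · 4^{1 − 45} < 1, i.e. C(n, 10) < 4^{45 − 1} = 309485009821345068724781056.
Check values of n near the boundary:
  n = 2017: C(2017, 10) = 300324964434452596180990448; 300324964434452596180990448 < 309485009821345068724781056? YES
  n = 2018: C(2018, 10) = 301820606687612220663963508; 301820606687612220663963508 < 309485009821345068724781056? YES
  n = 2019: C(2019, 10) = 303322949179835278009229628; 303322949179835278009229628 < 309485009821345068724781056? YES
  n = 2020: C(2020, 10) = 304832018578739931133653656; 304832018578739931133653656 < 309485009821345068724781056? YES
  n = 2021: C(2021, 10) = 306347841644770462864800616; 306347841644770462864800616 < 309485009821345068724781056? YES
  n = 2022: C(2022, 10) = 307870445231474093395937796; 307870445231474093395937796 < 309485009821345068724781056? YES
  n = 2023: C(2023, 10) = 309399856285778485315440716; 309399856285778485315440716 < 309485009821345068724781056? YES
  n = 2024: C(2024, 10) = 310936101848269937576192656; 310936101848269937576192656 < 309485009821345068724781056? NO
  n = 2025: C(2025, 10) = 312479209053472269772600560; 312479209053472269772600560 < 309485009821345068724781056? NO
The largest n with C(n, 10) < 309485009821345068724781056 is n = 2023 (where E[X] = 77349964071444621328860179/77371252455336267181195264 ≈ 0.9997). Hence R_4(10) > 2023, i.e. R_4(10) ≥ 2024.

Largest n = 2023; hence R_4(10) > 2023.


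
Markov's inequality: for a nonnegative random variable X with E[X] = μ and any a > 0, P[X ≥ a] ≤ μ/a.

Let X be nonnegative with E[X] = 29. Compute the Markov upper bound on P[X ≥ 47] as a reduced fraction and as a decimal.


μ = E[X] = 29, a = 47.
Markov: P[X ≥ 47] ≤ μ/a = (29)/47 = 29/47.
Numerically: ≈ 0.61702.
(Since a = 47 > μ = 29.00000, the bound 29/47 is < 1 and informative.)

P[X ≥ 47] ≤ 29/47 ≈ 0.61702.


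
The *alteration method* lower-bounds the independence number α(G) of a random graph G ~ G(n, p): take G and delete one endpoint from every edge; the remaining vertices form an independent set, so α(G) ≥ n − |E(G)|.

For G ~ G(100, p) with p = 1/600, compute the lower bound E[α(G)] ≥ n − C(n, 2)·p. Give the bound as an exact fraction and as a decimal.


E[|E(G)|] = C(100, 2)·p = 4950 · (1/600) = 33/4.
E[α(G)] ≥ n − E[|E(G)|] = 100 − 33/4 = 367/4.
Numerically: ≈ 91.750.
(This is only a lower bound; the true E[α(G)] may be larger.)

E[α(G)] ≥ 367/4 ≈ 91.750.


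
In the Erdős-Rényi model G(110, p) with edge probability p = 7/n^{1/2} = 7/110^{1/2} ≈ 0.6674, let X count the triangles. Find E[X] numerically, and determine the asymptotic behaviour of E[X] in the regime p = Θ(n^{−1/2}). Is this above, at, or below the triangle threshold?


Number of potential triangles: C(110, 3) = 215820.
Each occurs with probability p³ ≈ (0.6674)³ ≈ 2.973070e-01.
By linearity: E[X] = C(110, 3)·p³ ≈ 215820 · 2.973070e-01 ≈ 64164.7905.
Since α = 1/2 < 1, p = c/n^{1/2} ≫ 1/n is above the triangle threshold p ~ 1/n. Asymptotically E[X] ~ (c³/6)·n^{3(1−α)} = (7³/6)·n^{1.5} → ∞; triangles are abundant w.h.p.

E[X] ≈ 64164.7905; in regime p = Θ(1/n^{1/2}) E[X] diverges (above the triangle threshold p ~ 1/n).


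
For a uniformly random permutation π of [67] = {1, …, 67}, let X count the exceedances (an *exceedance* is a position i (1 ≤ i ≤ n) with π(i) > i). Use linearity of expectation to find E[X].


Write X = Σ_{i=1}^{67} X_i, where X_i = 1_{π(i) > i}.
For each fixed i, π(i) is uniform over {1, …, 67} (marginal of a uniform permutation), so P[π(i) > i] = (n − i)/n. Summing: Σ_{i=1}^{67} (n − i)/n = (0 + 1 + … + 66)/67 = 67(67 − 1)/(2·67) = (67 − 1)/2.
Hence E[X] = Σ_{i=1}^{67} (67 − i)/67 = 33 ≈ 33.0000.

E[X] = 33 = 33.0000.


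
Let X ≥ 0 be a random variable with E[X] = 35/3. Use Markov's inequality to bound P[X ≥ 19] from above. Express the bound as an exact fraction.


μ = E[X] = 35/3, a = 19.
Markov: P[X ≥ 19] ≤ μ/a = (35/3)/19 = 35/57.
Numerically: ≈ 0.6140.
(Since a = 19 > μ = 11.6667, the bound 35/57 is < 1 and informative.)

P[X ≥ 19] ≤ 35/57 ≈ 0.6140.


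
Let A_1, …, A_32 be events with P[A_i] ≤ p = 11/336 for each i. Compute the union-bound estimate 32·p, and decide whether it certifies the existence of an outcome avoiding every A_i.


Union bound: P[∪_{i=1}^{32} A_i] ≤ Σ_i P[A_i] ≤ 32·p = 32·(11/336) = 22/21.
Numerically: 22/21 ≈ 1.04762.
Is 22/21 < 1? NO.
Since the bound 22/21 is ≥ 1, the union bound is uninformative here; it does NOT by itself certify existence.

32·p = 22/21 ≈ 1.04762; existence NOT certified by the union bound.


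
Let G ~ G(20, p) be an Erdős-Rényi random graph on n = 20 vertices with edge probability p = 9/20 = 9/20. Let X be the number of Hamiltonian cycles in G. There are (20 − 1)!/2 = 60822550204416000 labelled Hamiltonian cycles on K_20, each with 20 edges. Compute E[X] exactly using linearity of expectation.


K_20 has (20 − 1)!/2 = 60822550204416000 labelled Hamiltonian cycles.
For each such Hamiltonian cycle H, let X_H = 1 if all 20 edges of H are present in G. Then P[X_H = 1] = p^{20} = (9/20)^{20} = 12157665459056928801/104857600000000000000000000.
By linearity of expectation: E[X] = Σ_H E[X_H] = 60822550204416000 · p^{20} = 60822550204416000 · 12157665459056928801/104857600000000000000000000 = 180532279724605553545860280221/25600000000000000000.
Numerically: E[X] ≈ 7.05204e+09.

E[X] = 60822550204416000 · (9/20)^{20} = 180532279724605553545860280221/25600000000000000000 ≈ 7.05204e+09.


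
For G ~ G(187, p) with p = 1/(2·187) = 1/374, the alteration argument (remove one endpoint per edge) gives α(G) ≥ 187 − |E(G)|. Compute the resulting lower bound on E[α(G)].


E[|E(G)|] = C(187, 2)·p = 17391 · (1/374) = 93/2.
E[α(G)] ≥ n − E[|E(G)|] = 187 − 93/2 = 281/2.
Numerically: ≈ 140.5000.
(This is only a lower bound; the true E[α(G)] may be larger.)

E[α(G)] ≥ 281/2 ≈ 140.5000.


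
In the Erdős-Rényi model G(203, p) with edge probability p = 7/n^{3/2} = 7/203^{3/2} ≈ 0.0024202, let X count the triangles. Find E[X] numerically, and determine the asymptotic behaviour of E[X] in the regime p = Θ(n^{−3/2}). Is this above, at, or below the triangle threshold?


Number of potential triangles: C(203, 3) = 1373701.
Each occurs with probability p³ ≈ (0.0024202)³ ≈ 1.4176269e-08.
By linearity: E[X] = C(203, 3)·p³ ≈ 1373701 · 1.4176269e-08 ≈ 0.01947.
Since α = 3/2 > 1, p = c/n^{3/2} = o(1/n) is below the triangle threshold p ~ 1/n. Asymptotically E[X] ~ (c³/6)·n^{3(1−α)} = (7³/6)·n^{-1.5} → 0, so by Markov's inequality G has no triangles w.h.p.

E[X] ≈ 0.01947; in regime p = Θ(1/n^{3/2}) E[X] tends to 0 (below the triangle threshold p ~ 1/n).


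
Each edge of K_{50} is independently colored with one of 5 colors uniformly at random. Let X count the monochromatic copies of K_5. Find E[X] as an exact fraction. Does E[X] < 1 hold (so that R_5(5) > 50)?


E[X] = C(50, 5) · 5^{1 − 10} = 2118760 · 5^{−9} = 2118760/1953125.
As a reduced fraction: E[X] = 423752/390625 ≈ 1.085.
Is E[X] < 1? NO.
Since E[X] ≥ 1, the first-moment bound is inconclusive at n = 50; it does NOT by itself certify R_5(5) > 50.

E[X] = 423752/390625 ≈ 1.085; E[X] ≥ 1; first-moment method inconclusive here.


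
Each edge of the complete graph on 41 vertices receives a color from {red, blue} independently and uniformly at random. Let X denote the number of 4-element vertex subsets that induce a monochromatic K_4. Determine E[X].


Let X = Σ_S X_S over the C(41, 4) = 101270 subsets S of size 4, where X_S = 1 if the K_4 on S is monochromatic.
For a fixed S, the K_4 on S has C(4, 2) = 6 edges. P[all 6 edges red] = (1/2)^6, and likewise for blue, so P[monochromatic] = 2·(1/2)^6 = 2^{1 − 6} = 1/32.
Summing: E[X] = C(41, 4) · 2^{1 − 6} = 101270 · 1/32 = 50635/16.
Numerically: E[X] ≈ 3164.6875.

E[X] = C(41,4)·2^(1−C(4,2)) = 50635/16 ≈ 3164.6875.


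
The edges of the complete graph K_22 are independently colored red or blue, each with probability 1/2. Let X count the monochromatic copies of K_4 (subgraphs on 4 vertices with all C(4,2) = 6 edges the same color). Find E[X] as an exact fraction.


Let X = Σ_S X_S over the C(22, 4) = 7315 subsets S of size 4, where X_S = 1 if the K_4 on S is monochromatic.
For a fixed S, the K_4 on S has C(4, 2) = 6 edges. P[all 6 edges red] = (1/2)^6, and likewise for blue, so P[monochromatic] = 2·(1/2)^6 = 2^{1 − 6} = 1/32.
By linearity of expectation: E[X] = C(22, 4) · 2^{1 − 6} = 7315 · 1/32 = 7315/32.
Numerically: E[X] ≈ 228.594.

E[X] = C(22,4)·2^(1−C(4,2)) = 7315/32 ≈ 228.594.


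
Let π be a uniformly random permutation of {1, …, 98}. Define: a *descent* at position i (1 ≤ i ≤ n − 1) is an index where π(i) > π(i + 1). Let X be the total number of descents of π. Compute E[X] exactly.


Write X = Σ X_I over i = 1, …, 97, with X_I the indicator of one descent.
There are 97 indicators.
For each fixed i, the pair (π(i), π(i+1)) is a uniformly random ordered pair of distinct values from {1, …, 98}; by symmetry P[π(i) > π(i+1)] = 1/2.
By linearity: E[X] = 97 · (1/2) = (98 − 1) · (1/2) = 97/2 ≈ 48.500.

E[X] = 97/2 = 48.500.


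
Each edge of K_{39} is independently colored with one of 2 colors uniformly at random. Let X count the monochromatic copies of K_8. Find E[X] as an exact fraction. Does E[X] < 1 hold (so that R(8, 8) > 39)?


E[X] = C(39, 8) · 2^{1 − 28} = 61523748 · 2^{−27} = 61523748/134217728.
As a reduced fraction: E[X] = 15380937/33554432 ≈ 0.4583876.
Is E[X] < 1? YES.
Since E[X] < 1, there exists a 2-coloring of K_{39} with no monochromatic K_8; hence R(8, 8) > 39.

E[X] = 15380937/33554432 ≈ 0.4583876; E[X] < 1, so R(8, 8) > 39.


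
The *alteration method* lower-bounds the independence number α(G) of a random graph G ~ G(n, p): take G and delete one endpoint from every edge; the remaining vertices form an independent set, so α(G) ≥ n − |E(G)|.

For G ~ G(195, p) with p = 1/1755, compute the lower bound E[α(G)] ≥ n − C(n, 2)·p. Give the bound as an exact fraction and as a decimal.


E[|E(G)|] = C(195, 2)·p = 18915 · (1/1755) = 97/9.
E[α(G)] ≥ n − E[|E(G)|] = 195 − 97/9 = 1658/9.
Numerically: ≈ 184.222222.
(This is only a lower bound; the true E[α(G)] may be larger.)

E[α(G)] ≥ 1658/9 ≈ 184.222222.


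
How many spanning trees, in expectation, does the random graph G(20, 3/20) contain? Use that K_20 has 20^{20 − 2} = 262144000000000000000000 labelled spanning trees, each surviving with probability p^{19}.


K_20 has 20^{20 − 2} = 262144000000000000000000 labelled spanning trees.
For each such spanning tree H, let X_H = 1 if all 19 edges of H are present in G. Then P[X_H = 1] = p^{19} = (3/20)^{19} = 1162261467/5242880000000000000000000.
By linearity: E[X] = Σ_H E[X_H] = 262144000000000000000000 · p^{19} = 262144000000000000000000 · 1162261467/5242880000000000000000000 = 1162261467/20.
Numerically: E[X] ≈ 5.8113e+07.

E[X] = 262144000000000000000000 · (3/20)^{19} = 1162261467/20 ≈ 5.8113e+07.


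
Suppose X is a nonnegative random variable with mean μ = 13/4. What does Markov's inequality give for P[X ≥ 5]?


μ = E[X] = 13/4, a = 5.
Markov: P[X ≥ 5] ≤ μ/a = (13/4)/5 = 13/20.
Numerically: ≈ 0.650000.
(Since a = 5 > μ = 3.250000, the bound 13/20 is < 1 and informative.)

P[X ≥ 5] ≤ 13/20 ≈ 0.650000.


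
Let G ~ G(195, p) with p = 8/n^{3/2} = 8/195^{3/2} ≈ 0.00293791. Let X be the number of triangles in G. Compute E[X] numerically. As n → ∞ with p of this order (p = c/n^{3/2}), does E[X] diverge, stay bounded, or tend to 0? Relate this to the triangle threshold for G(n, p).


Number of potential triangles: C(195, 3) = 1216865.
Each occurs with probability p³ ≈ (0.00293791)³ ≈ 2.53579540e-08.
By linearity: E[X] = C(195, 3)·p³ ≈ 1216865 · 2.53579540e-08 ≈ 0.030857.
Since α = 3/2 > 1, p = c/n^{3/2} = o(1/n) is below the triangle threshold p ~ 1/n. Asymptotically E[X] ~ (c³/6)·n^{3(1−α)} = (8³/6)·n^{-1.5} → 0, so by Markov's inequality G has no triangles w.h.p.

E[X] ≈ 0.030857; in regime p = Θ(1/n^{3/2}) E[X] tends to 0 (below the triangle threshold p ~ 1/n).


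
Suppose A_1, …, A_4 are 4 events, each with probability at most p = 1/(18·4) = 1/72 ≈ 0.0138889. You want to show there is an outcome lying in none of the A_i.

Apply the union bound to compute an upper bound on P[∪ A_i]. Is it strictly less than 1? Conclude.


Union bound: P[∪_{i=1}^{4} A_i] ≤ Σ_i P[A_i] ≤ 4·p = 4·(1/72) = 1/18.
Numerically: 1/18 ≈ 0.0555556.
Is 1/18 < 1? YES.
Since P[∪ A_i] ≤ 1/18 < 1, the complement has P[∩ A_i^c] ≥ 1 − 1/18 = 17/18 > 0, so some outcome avoids every A_i.

4·p = 1/18 ≈ 0.0555556; existence CERTIFIED by the union bound.


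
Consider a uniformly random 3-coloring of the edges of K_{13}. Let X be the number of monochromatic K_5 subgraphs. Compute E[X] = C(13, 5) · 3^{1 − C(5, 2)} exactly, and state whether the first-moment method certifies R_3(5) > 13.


E[X] = C(13, 5) · 3^{1 − 10} = 1287 · 3^{−9} = 1287/19683.
As a reduced fraction: E[X] = 143/2187 ≈ 0.065386.
Is E[X] < 1? YES.
Since E[X] < 1, there exists a 3-coloring of K_{13} with no monochromatic K_5; hence R_3(5) > 13.

E[X] = 143/2187 ≈ 0.065386; E[X] < 1, so R_3(5) > 13.


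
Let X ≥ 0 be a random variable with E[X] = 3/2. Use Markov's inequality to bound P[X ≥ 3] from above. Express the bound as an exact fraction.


μ = E[X] = 3/2, a = 3.
Markov: P[X ≥ 3] ≤ μ/a = (3/2)/3 = 1/2.
Numerically: ≈ 0.500000.
(Since a = 3 > μ = 1.500000, the bound 1/2 is < 1 and informative.)

P[X ≥ 3] ≤ 1/2 ≈ 0.500000.


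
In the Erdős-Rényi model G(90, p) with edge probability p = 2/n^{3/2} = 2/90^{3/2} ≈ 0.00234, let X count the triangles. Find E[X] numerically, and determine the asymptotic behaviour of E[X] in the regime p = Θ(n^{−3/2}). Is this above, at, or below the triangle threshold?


Number of potential triangles: C(90, 3) = 117480.
Each occurs with probability p³ ≈ (0.00234)³ ≈ 1.28528e-08.
By linearity: E[X] = C(90, 3)·p³ ≈ 117480 · 1.28528e-08 ≈ 0.002.
Since α = 3/2 > 1, p = c/n^{3/2} = o(1/n) is below the triangle threshold p ~ 1/n. Asymptotically E[X] ~ (c³/6)·n^{3(1−α)} = (2³/6)·n^{-1.5} → 0, so by Markov's inequality G has no triangles w.h.p.

E[X] ≈ 0.002; in regime p = Θ(1/n^{3/2}) E[X] tends to 0 (below the triangle threshold p ~ 1/n).


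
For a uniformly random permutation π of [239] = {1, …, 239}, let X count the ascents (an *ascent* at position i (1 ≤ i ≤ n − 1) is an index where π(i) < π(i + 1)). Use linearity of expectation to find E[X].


Write X = Σ X_I over i = 1, …, 238, with X_I the indicator of one ascent.
There are 238 indicators.
For each fixed i, the pair (π(i), π(i+1)) is a uniformly random ordered pair of distinct values from {1, …, 239}; by symmetry P[π(i) < π(i+1)] = 1/2.
By linearity: E[X] = 238 · (1/2) = (239 − 1) · (1/2) = 119 ≈ 119.000.

E[X] = 119 = 119.000.


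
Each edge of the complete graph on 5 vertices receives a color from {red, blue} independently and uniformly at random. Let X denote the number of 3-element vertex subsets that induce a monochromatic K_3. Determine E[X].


Let X = Σ_S X_S over the C(5, 3) = 10 subsets S of size 3, where X_S = 1 if the K_3 on S is monochromatic.
For a fixed S, the K_3 on S has C(3, 2) = 3 edges. P[all 3 edges red] = (1/2)^3, and likewise for blue, so P[monochromatic] = 2·(1/2)^3 = 2^{1 − 3} = 1/4.
Summing: E[X] = C(5, 3) · 2^{1 − 3} = 10 · 1/4 = 5/2.
Numerically: E[X] ≈ 2.5000.

E[X] = C(5,3)·2^(1−C(3,2)) = 5/2 ≈ 2.5000.


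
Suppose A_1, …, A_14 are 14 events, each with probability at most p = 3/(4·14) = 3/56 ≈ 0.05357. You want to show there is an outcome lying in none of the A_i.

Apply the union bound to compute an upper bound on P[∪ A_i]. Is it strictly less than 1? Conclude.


Union bound: P[∪_{i=1}^{14} A_i] ≤ Σ_i P[A_i] ≤ 14·p = 14·(3/56) = 3/4.
Numerically: 3/4 ≈ 0.75000.
Is 3/4 < 1? YES.
Since P[∪ A_i] ≤ 3/4 < 1, the complement has P[∩ A_i^c] ≥ 1 − 3/4 = 1/4 > 0, so some outcome avoids every A_i.

14·p = 3/4 ≈ 0.75000; existence CERTIFIED by the union bound.
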